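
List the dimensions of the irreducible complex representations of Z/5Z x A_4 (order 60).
Dimensions: 1, 1, 1, 1, 1, 1, 1, 1, 1, 1, 1, 1, 1, 1, 1, 3, 3, 3, 3, 3

There are 20 irreducibles (= number of conjugacy classes). Their dimensions d_i satisfy sum d_i^2 = |G| = 60: 1 + 1 + 1 + 1 + 1 + 1 + 1 + 1 + 1 + 1 + 1 + 1 + 1 + 1 + 1 + 9 + 9 + 9 + 9 + 9 = 60. (For the product with Z/5Z: each of the 5 1-dim characters of Z/5Z tensors with each irrep of A_4, giving 5 copies of each A_4-dimension.)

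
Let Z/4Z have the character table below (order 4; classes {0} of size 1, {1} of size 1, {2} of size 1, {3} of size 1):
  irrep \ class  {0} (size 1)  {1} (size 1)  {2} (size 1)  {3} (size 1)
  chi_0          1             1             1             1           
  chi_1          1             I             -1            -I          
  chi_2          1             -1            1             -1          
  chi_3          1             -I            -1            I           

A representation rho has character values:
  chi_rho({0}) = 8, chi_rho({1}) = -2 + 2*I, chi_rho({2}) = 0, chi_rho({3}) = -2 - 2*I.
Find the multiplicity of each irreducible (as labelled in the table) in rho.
Multiplicities: chi_0: 1, chi_1: 3, chi_2: 3, chi_3: 1.

Solution. Use <chi_rho, chi> = (1/|G|) sum_C |C| * chi_rho(C) * conj(chi(C)) with |G| = 4 for each irreducible chi in the table:
  <chi_rho, chi_0> = (1/4)[1*(8)*conj(1) + 1*(-2 + 2*I)*conj(1) + 1*(0)*conj(1) + 1*(-2 - 2*I)*conj(1)]
      = (1/4)[(8) + (-2 + 2*I) + (0) + (-2 - 2*I)] = 4/4 = 1
  <chi_rho, chi_1> = (1/4)[1*(8)*conj(1) + 1*(-2 + 2*I)*conj(I) + 1*(0)*conj(-1) + 1*(-2 - 2*I)*conj(-I)]
      = (1/4)[(8) + (2 + 2*I) + (0) + (2 - 2*I)] = 12/4 = 3
  <chi_rho, chi_2> = (1/4)[1*(8)*conj(1) + 1*(-2 + 2*I)*conj(-1) + 1*(0)*conj(1) + 1*(-2 - 2*I)*conj(-1)]
      = (1/4)[(8) + (2 - 2*I) + (0) + (2 + 2*I)] = 12/4 = 3
  <chi_rho, chi_3> = (1/4)[1*(8)*conj(1) + 1*(-2 + 2*I)*conj(-I) + 1*(0)*conj(-1) + 1*(-2 - 2*I)*conj(I)]
      = (1/4)[(8) + (-2 - 2*I) + (0) + (-2 + 2*I)] = 4/4 = 1
(Exp terms are combined using exp(i*s)*conj(exp(i*t)) = exp(i*(s-t)), and sums of them are collapsed using the identity that for every m > 1 the m distinct m-th roots of unity sum to 0, e.g. 1 + exp(2*I*pi/3) + exp(-2*I*pi/3) = 0.)
Dimension check: dim(rho) = sum (mult * dim) = 1*1 + 3*1 + 3*1 + 1*1 = 8 = chi_rho(e) = 8.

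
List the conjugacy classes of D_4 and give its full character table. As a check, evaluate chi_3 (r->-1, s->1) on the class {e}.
Conjugacy classes: {e} of size 1, {r^2} of size 1, {r^1, r^3} of size 2, {s, sr^2, ...} of size 2, {sr, sr^3, ...} of size 2.
Character table:
  irrep \ class              {e} (size 1)  {r^2} (size 1)  {r^1, r^3} (size 2)  {s, sr^2, ...} (size 2)  {sr, sr^3, ...} (size 2)
  chi_1 (triv)               1             1               1                    1                        1                       
  chi_2 (sign: r->1, s->-1)  1             1               1                    -1                       -1                      
  chi_3 (r->-1, s->1)        1             1               -1                   1                        -1                      
  chi_4 (r->-1, s->-1)       1             1               -1                   -1                       1                       
  chi_5 (2d, j=1)            2             -2              0                    0                        0                       

Spot check: chi_3 (r->-1, s->1) on {e} = 1.

Explanation: D_4 has order 2*4 = 8 with 5 conjugacy classes, hence 5 irreducibles. Sum of squared dims 1 + 1 + 1 + 1 + 4 = 8 = |G|. Linear characters come from the abelianisation; the 2-dimensional irreps have character r^k -> 2*cos(2*pi*j*k/4), reflections -> 0.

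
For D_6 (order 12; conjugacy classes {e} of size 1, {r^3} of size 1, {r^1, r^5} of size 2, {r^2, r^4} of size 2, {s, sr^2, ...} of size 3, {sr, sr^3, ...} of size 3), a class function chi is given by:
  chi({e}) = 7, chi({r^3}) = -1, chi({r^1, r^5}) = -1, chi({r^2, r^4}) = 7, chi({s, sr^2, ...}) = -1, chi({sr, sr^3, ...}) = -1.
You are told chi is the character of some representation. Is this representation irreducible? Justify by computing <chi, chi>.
Not irreducible (reducible): <chi, chi> = 13 > 1.

Explanation: <chi, chi> = (1/|G|) sum_C |C| * |chi(C)|^2 = (1/12)[1*|7|^2 + 1*|-1|^2 + 2*|-1|^2 + 2*|7|^2 + 3*|-1|^2 + 3*|-1|^2]
  = (1/12)[(49) + (1) + (2) + (98) + (3) + (3)] = 156/12 = 13.
A character is irreducible iff <chi, chi> = 1, so this representation is reducible.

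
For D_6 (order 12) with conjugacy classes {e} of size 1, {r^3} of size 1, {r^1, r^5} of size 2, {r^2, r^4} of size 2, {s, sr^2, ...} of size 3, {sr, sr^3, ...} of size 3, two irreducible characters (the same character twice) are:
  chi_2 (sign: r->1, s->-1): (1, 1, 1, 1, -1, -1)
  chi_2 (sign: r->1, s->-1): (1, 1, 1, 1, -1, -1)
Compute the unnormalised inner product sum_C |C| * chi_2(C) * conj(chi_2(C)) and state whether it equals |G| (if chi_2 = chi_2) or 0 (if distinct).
Sum = 12 = |G| = 12; so <chi_2, chi_2> = 1 (norm-1 confirms irreducibility).

Working: Compute term by term over conjugacy classes (|C| * chi_2(C) * conj(chi_2(C))):
  1*(1)*conj(1) + 1*(1)*conj(1) + 2*(1)*conj(1) + 2*(1)*conj(1) + 3*(-1)*conj(-1) + 3*(-1)*conj(-1)
  = (1) + (1) + (2) + (2) + (3) + (3)
  = 12.
Dividing by |G| = 12 gives 12/12 = 1, matching the row-orthogonality relation <chi_2, chi_2> = [chi_2 = chi_2].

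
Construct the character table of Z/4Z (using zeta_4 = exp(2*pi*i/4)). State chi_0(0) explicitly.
Character table of Z/4Z (irreps indexed chi_0,...,chi_3 with chi_k(m) = zeta_4^(k*m), zeta_4 = exp(2*pi*i/4)):
  irrep \ class  {0} (size 1)  {1} (size 1)  {2} (size 1)  {3} (size 1)
  chi_0          1             1             1             1           
  chi_1          1             I             -1            -I          
  chi_2          1             -1            1             -1          
  chi_3          1             -I            -1            I           

Spot check: chi_0(0) = zeta_4^(0*0) = zeta_4^0 = 1.

Explanation: Z/4Z is abelian, so all 4 irreducible complex representations are 1-dimensional. They are given by chi_k(m) = zeta_4^(k*m) for k = 0,...,3. Row orthogonality: sum_m chi_k(m) conj(chi_l(m)) = 4 * [k = l].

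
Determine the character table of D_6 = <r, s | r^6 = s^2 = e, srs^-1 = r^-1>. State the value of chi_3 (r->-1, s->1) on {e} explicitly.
Conjugacy classes: {e} of size 1, {r^3} of size 1, {r^1, r^5} of size 2, {r^2, r^4} of size 2, {s, sr^2, ...} of size 3, {sr, sr^3, ...} of size 3.
Character table:
  irrep \ class              {e} (size 1)  {r^3} (size 1)  {r^1, r^5} (size 2)  {r^2, r^4} (size 2)  {s, sr^2, ...} (size 3)  {sr, sr^3, ...} (size 3)
  chi_1 (triv)               1             1               1                    1                    1                        1                       
  chi_2 (sign: r->1, s->-1)  1             1               1                    1                    -1                       -1                      
  chi_3 (r->-1, s->1)        1             -1              -1                   1                    1                        -1                      
  chi_4 (r->-1, s->-1)       1             -1              -1                   1                    -1                       1                       
  chi_5 (2d, j=1)            2             -2              1                    -1                   0                        0                       
  chi_6 (2d, j=2)            2             2               -1                   -1                   0                        0                       

Spot check: chi_3 (r->-1, s->1) on {e} = 1.

Why: D_6 has order 2*6 = 12 with 6 conjugacy classes, hence 6 irreducibles. Sum of squared dims 1 + 1 + 1 + 1 + 4 + 4 = 12 = |G|. Linear characters come from the abelianisation; the 2-dimensional irreps have character r^k -> 2*cos(2*pi*j*k/6), reflections -> 0.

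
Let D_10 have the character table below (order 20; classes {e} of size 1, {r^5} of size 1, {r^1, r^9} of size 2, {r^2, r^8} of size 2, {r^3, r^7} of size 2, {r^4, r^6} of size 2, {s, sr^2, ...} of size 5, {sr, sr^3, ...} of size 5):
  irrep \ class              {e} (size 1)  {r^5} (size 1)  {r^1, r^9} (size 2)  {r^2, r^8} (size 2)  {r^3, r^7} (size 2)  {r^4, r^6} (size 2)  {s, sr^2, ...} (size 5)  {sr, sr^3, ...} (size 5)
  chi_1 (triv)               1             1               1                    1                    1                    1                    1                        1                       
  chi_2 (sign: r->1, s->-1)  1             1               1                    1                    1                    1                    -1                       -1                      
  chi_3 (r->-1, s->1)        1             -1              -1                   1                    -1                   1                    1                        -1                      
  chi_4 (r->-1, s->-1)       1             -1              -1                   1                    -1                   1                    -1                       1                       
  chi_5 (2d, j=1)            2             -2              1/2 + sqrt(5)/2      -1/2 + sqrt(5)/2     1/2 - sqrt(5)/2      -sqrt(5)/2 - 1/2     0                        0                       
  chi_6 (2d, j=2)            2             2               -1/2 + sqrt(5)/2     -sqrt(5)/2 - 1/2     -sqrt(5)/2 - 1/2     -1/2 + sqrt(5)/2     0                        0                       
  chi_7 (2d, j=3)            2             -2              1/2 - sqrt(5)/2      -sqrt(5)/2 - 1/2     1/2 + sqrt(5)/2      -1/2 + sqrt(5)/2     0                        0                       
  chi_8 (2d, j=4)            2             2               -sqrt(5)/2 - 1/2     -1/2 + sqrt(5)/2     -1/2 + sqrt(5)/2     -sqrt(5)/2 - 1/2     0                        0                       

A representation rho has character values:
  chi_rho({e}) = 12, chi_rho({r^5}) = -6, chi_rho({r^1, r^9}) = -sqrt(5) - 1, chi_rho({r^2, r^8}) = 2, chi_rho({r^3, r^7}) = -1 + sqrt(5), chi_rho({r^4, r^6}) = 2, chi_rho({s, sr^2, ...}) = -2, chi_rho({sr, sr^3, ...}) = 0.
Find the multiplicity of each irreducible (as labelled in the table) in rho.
Multiplicities: chi_1: 0, chi_2: 1, chi_3: 1, chi_4: 2, chi_5: 1, chi_6: 0, chi_7: 2, chi_8: 1.

Explanation: Use <chi_rho, chi> = (1/|G|) sum_C |C| * chi_rho(C) * conj(chi(C)) with |G| = 20 for each irreducible chi in the table:
  <chi_rho, chi_1> = (1/20)[1*(12)*conj(1) + 1*(-6)*conj(1) + 2*(-sqrt(5) - 1)*conj(1) + 2*(2)*conj(1) + 2*(-1 + sqrt(5))*conj(1) + 2*(2)*conj(1) + 5*(-2)*conj(1) + 5*(0)*conj(1)]
      = (1/20)[(12) + (-6) + (-2*sqrt(5) - 2) + (4) + (-2 + 2*sqrt(5)) + (4) + (-10) + (0)] = 0/20 = 0
  <chi_rho, chi_2> = (1/20)[1*(12)*conj(1) + 1*(-6)*conj(1) + 2*(-sqrt(5) - 1)*conj(1) + 2*(2)*conj(1) + 2*(-1 + sqrt(5))*conj(1) + 2*(2)*conj(1) + 5*(-2)*conj(-1) + 5*(0)*conj(-1)]
      = (1/20)[(12) + (-6) + (-2*sqrt(5) - 2) + (4) + (-2 + 2*sqrt(5)) + (4) + (10) + (0)] = 20/20 = 1
  <chi_rho, chi_3> = (1/20)[1*(12)*conj(1) + 1*(-6)*conj(-1) + 2*(-sqrt(5) - 1)*conj(-1) + 2*(2)*conj(1) + 2*(-1 + sqrt(5))*conj(-1) + 2*(2)*conj(1) + 5*(-2)*conj(1) + 5*(0)*conj(-1)]
      = (1/20)[(12) + (6) + (2 + 2*sqrt(5)) + (4) + (2 - 2*sqrt(5)) + (4) + (-10) + (0)] = 20/20 = 1
  <chi_rho, chi_4> = (1/20)[1*(12)*conj(1) + 1*(-6)*conj(-1) + 2*(-sqrt(5) - 1)*conj(-1) + 2*(2)*conj(1) + 2*(-1 + sqrt(5))*conj(-1) + 2*(2)*conj(1) + 5*(-2)*conj(-1) + 5*(0)*conj(1)]
      = (1/20)[(12) + (6) + (2 + 2*sqrt(5)) + (4) + (2 - 2*sqrt(5)) + (4) + (10) + (0)] = 40/20 = 2
  <chi_rho, chi_5> = (1/20)[1*(12)*conj(2) + 1*(-6)*conj(-2) + 2*(-sqrt(5) - 1)*conj(1/2 + sqrt(5)/2) + 2*(2)*conj(-1/2 + sqrt(5)/2) + 2*(-1 + sqrt(5))*conj(1/2 - sqrt(5)/2) + 2*(2)*conj(-sqrt(5)/2 - 1/2) + 5*(-2)*conj(0) + 5*(0)*conj(0)]
      = (1/20)[(24) + (12) + (-6 - 2*sqrt(5)) + (-2 + 2*sqrt(5)) + (-6 + 2*sqrt(5)) + (-2*sqrt(5) - 2) + (0) + (0)] = 20/20 = 1
  <chi_rho, chi_6> = (1/20)[1*(12)*conj(2) + 1*(-6)*conj(2) + 2*(-sqrt(5) - 1)*conj(-1/2 + sqrt(5)/2) + 2*(2)*conj(-sqrt(5)/2 - 1/2) + 2*(-1 + sqrt(5))*conj(-sqrt(5)/2 - 1/2) + 2*(2)*conj(-1/2 + sqrt(5)/2) + 5*(-2)*conj(0) + 5*(0)*conj(0)]
      = (1/20)[(24) + (-12) + (-4) + (-2*sqrt(5) - 2) + (-4) + (-2 + 2*sqrt(5)) + (0) + (0)] = 0/20 = 0
  <chi_rho, chi_7> = (1/20)[1*(12)*conj(2) + 1*(-6)*conj(-2) + 2*(-sqrt(5) - 1)*conj(1/2 - sqrt(5)/2) + 2*(2)*conj(-sqrt(5)/2 - 1/2) + 2*(-1 + sqrt(5))*conj(1/2 + sqrt(5)/2) + 2*(2)*conj(-1/2 + sqrt(5)/2) + 5*(-2)*conj(0) + 5*(0)*conj(0)]
      = (1/20)[(24) + (12) + (4) + (-2*sqrt(5) - 2) + (4) + (-2 + 2*sqrt(5)) + (0) + (0)] = 40/20 = 2
  <chi_rho, chi_8> = (1/20)[1*(12)*conj(2) + 1*(-6)*conj(2) + 2*(-sqrt(5) - 1)*conj(-sqrt(5)/2 - 1/2) + 2*(2)*conj(-1/2 + sqrt(5)/2) + 2*(-1 + sqrt(5))*conj(-1/2 + sqrt(5)/2) + 2*(2)*conj(-sqrt(5)/2 - 1/2) + 5*(-2)*conj(0) + 5*(0)*conj(0)]
      = (1/20)[(24) + (-12) + (2*sqrt(5) + 6) + (-2 + 2*sqrt(5)) + (6 - 2*sqrt(5)) + (-2*sqrt(5) - 2) + (0) + (0)] = 20/20 = 1
Dimension check: dim(rho) = sum (mult * dim) = 0*1 + 1*1 + 1*1 + 2*1 + 1*2 + 0*2 + 2*2 + 1*2 = 12 = chi_rho(e) = 12.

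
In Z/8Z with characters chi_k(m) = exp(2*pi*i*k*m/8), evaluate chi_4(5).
chi_4(5) = zeta_8^20 = -1

Explanation: chi_4(5) = zeta_8^(4*5) = zeta_8^20. Since zeta_8^8 = 1, this equals zeta_8^4 = exp(2*pi*i*4/8) = -1.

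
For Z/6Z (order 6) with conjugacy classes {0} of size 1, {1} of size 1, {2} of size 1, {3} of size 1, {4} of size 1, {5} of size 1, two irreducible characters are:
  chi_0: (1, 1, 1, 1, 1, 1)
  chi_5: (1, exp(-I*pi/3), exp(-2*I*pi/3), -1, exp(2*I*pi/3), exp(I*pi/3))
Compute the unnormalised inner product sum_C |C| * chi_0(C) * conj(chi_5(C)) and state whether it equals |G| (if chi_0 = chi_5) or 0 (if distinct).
Sum = 0; so <chi_0, chi_5> = 0 (distinct irreducibles are orthogonal).

Justification: Compute term by term over conjugacy classes (|C| * chi_0(C) * conj(chi_5(C))):
  1*(1)*conj(1) + 1*(1)*conj(exp(-I*pi/3)) + 1*(1)*conj(exp(-2*I*pi/3)) + 1*(1)*conj(-1) + 1*(1)*conj(exp(2*I*pi/3)) + 1*(1)*conj(exp(I*pi/3))
  = (1) + (exp(I*pi/3)) + (exp(2*I*pi/3)) + (-1) + (exp(-2*I*pi/3)) + (exp(-I*pi/3))
  = 0.
(Exp terms are combined using exp(i*s)*conj(exp(i*t)) = exp(i*(s-t)), and sums of them are collapsed using the identity that for every m > 1 the m distinct m-th roots of unity sum to 0, e.g. 1 + exp(2*I*pi/3) + exp(-2*I*pi/3) = 0.)
Dividing by |G| = 6 gives 0/6 = 0, matching the row-orthogonality relation <chi_0, chi_5> = [chi_0 = chi_5].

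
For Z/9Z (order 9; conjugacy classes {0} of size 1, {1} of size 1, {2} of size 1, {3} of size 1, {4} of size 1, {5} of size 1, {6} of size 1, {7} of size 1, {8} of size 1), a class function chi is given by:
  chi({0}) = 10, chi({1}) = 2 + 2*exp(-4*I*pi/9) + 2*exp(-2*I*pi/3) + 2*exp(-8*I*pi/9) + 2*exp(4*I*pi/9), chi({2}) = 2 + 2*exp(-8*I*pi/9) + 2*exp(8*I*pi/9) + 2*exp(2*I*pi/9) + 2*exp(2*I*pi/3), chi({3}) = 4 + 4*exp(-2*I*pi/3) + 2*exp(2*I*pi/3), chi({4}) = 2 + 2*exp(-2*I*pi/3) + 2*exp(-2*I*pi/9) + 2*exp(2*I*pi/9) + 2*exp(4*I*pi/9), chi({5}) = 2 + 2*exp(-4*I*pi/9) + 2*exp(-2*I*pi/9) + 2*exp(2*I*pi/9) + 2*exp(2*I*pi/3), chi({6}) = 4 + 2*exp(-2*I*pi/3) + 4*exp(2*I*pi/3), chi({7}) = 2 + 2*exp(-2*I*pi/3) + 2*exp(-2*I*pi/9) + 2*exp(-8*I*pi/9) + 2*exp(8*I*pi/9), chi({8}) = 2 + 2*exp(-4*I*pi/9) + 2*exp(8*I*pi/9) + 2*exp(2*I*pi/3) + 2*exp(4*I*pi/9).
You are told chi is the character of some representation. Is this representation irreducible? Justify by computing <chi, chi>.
Not irreducible (reducible): <chi, chi> = 20 > 1.

Solution. <chi, chi> = (1/|G|) sum_C |C| * |chi(C)|^2 = (1/9)[1*|10|^2 + 1*|2 + 2*exp(-4*I*pi/9) + 2*exp(-2*I*pi/3) + 2*exp(-8*I*pi/9) + 2*exp(4*I*pi/9)|^2 + 1*|2 + 2*exp(-8*I*pi/9) + 2*exp(8*I*pi/9) + 2*exp(2*I*pi/9) + 2*exp(2*I*pi/3)|^2 + 1*|4 + 4*exp(-2*I*pi/3) + 2*exp(2*I*pi/3)|^2 + 1*|2 + 2*exp(-2*I*pi/3) + 2*exp(-2*I*pi/9) + 2*exp(2*I*pi/9) + 2*exp(4*I*pi/9)|^2 + 1*|2 + 2*exp(-4*I*pi/9) + 2*exp(-2*I*pi/9) + 2*exp(2*I*pi/9) + 2*exp(2*I*pi/3)|^2 + 1*|4 + 2*exp(-2*I*pi/3) + 4*exp(2*I*pi/3)|^2 + 1*|2 + 2*exp(-2*I*pi/3) + 2*exp(-2*I*pi/9) + 2*exp(-8*I*pi/9) + 2*exp(8*I*pi/9)|^2 + 1*|2 + 2*exp(-4*I*pi/9) + 2*exp(8*I*pi/9) + 2*exp(2*I*pi/3) + 2*exp(4*I*pi/9)|^2]
  = (1/9)[(100) + (20 + 12*exp(-4*I*pi/9) + 8*exp(-2*I*pi/3) + 8*exp(-2*I*pi/9) + 12*exp(-8*I*pi/9) + 12*exp(8*I*pi/9) + 8*exp(2*I*pi/9) + 8*exp(2*I*pi/3) + 12*exp(4*I*pi/9)) + (20 + 8*exp(-4*I*pi/9) + 12*exp(-2*I*pi/9) + 8*exp(-2*I*pi/3) + 12*exp(-8*I*pi/9) + 12*exp(8*I*pi/9) + 8*exp(2*I*pi/3) + 12*exp(2*I*pi/9) + 8*exp(4*I*pi/9)) + (4) + (20 + 12*exp(-4*I*pi/9) + 12*exp(-2*I*pi/9) + 8*exp(-2*I*pi/3) + 8*exp(-8*I*pi/9) + 8*exp(8*I*pi/9) + 8*exp(2*I*pi/3) + 12*exp(2*I*pi/9) + 12*exp(4*I*pi/9)) + (20 + 12*exp(-4*I*pi/9) + 12*exp(-2*I*pi/9) + 8*exp(-2*I*pi/3) + 8*exp(-8*I*pi/9) + 8*exp(8*I*pi/9) + 8*exp(2*I*pi/3) + 12*exp(2*I*pi/9) + 12*exp(4*I*pi/9)) + (4) + (20 + 8*exp(-4*I*pi/9) + 12*exp(-2*I*pi/9) + 8*exp(-2*I*pi/3) + 12*exp(-8*I*pi/9) + 12*exp(8*I*pi/9) + 8*exp(2*I*pi/3) + 12*exp(2*I*pi/9) + 8*exp(4*I*pi/9)) + (20 + 12*exp(-4*I*pi/9) + 8*exp(-2*I*pi/3) + 8*exp(-2*I*pi/9) + 12*exp(-8*I*pi/9) + 12*exp(8*I*pi/9) + 8*exp(2*I*pi/9) + 8*exp(2*I*pi/3) + 12*exp(4*I*pi/9))] = 180/9 = 20.
(Exp terms are combined using exp(i*s)*conj(exp(i*t)) = exp(i*(s-t)), and sums of them are collapsed using the identity that for every m > 1 the m distinct m-th roots of unity sum to 0, e.g. 1 + exp(2*I*pi/3) + exp(-2*I*pi/3) = 0.)
A character is irreducible iff <chi, chi> = 1, so this representation is reducible.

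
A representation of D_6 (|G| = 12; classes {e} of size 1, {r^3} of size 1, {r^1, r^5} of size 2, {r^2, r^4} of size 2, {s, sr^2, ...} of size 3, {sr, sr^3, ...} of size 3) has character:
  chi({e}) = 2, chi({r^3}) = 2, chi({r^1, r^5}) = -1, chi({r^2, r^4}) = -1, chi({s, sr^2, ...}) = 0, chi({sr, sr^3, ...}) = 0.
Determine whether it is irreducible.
Irreducible: <chi, chi> = 1.

Reasoning: <chi, chi> = (1/|G|) sum_C |C| * |chi(C)|^2 = (1/12)[1*|2|^2 + 1*|2|^2 + 2*|-1|^2 + 2*|-1|^2 + 3*|0|^2 + 3*|0|^2]
  = (1/12)[(4) + (4) + (2) + (2) + (0) + (0)] = 12/12 = 1.
A character is irreducible iff <chi, chi> = 1, so this representation is irreducible.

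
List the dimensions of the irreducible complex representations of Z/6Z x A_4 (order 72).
Dimensions: 1, 1, 1, 1, 1, 1, 1, 1, 1, 1, 1, 1, 1, 1, 1, 1, 1, 1, 3, 3, 3, 3, 3, 3

Details: There are 24 irreducibles (= number of conjugacy classes). Their dimensions d_i satisfy sum d_i^2 = |G| = 72: 1 + 1 + 1 + 1 + 1 + 1 + 1 + 1 + 1 + 1 + 1 + 1 + 1 + 1 + 1 + 1 + 1 + 1 + 9 + 9 + 9 + 9 + 9 + 9 = 72. (For the product with Z/6Z: each of the 6 1-dim characters of Z/6Z tensors with each irrep of A_4, giving 6 copies of each A_4-dimension.)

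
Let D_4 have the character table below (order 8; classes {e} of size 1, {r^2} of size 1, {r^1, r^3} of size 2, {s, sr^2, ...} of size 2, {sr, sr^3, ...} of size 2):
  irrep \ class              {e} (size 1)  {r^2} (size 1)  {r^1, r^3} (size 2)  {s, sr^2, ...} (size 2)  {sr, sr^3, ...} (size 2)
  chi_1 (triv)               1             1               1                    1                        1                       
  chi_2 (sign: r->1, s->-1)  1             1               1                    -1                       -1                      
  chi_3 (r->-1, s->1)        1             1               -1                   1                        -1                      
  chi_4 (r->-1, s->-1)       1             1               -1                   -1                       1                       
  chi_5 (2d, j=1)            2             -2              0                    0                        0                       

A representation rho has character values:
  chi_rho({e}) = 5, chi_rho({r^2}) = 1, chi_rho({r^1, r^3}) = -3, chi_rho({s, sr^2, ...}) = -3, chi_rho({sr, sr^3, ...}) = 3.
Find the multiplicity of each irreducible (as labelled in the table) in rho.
Multiplicities: chi_1: 0, chi_2: 0, chi_3: 0, chi_4: 3, chi_5: 1.

Reasoning: Use <chi_rho, chi> = (1/|G|) sum_C |C| * chi_rho(C) * conj(chi(C)) with |G| = 8 for each irreducible chi in the table:
  <chi_rho, chi_1> = (1/8)[1*(5)*conj(1) + 1*(1)*conj(1) + 2*(-3)*conj(1) + 2*(-3)*conj(1) + 2*(3)*conj(1)]
      = (1/8)[(5) + (1) + (-6) + (-6) + (6)] = 0/8 = 0
  <chi_rho, chi_2> = (1/8)[1*(5)*conj(1) + 1*(1)*conj(1) + 2*(-3)*conj(1) + 2*(-3)*conj(-1) + 2*(3)*conj(-1)]
      = (1/8)[(5) + (1) + (-6) + (6) + (-6)] = 0/8 = 0
  <chi_rho, chi_3> = (1/8)[1*(5)*conj(1) + 1*(1)*conj(1) + 2*(-3)*conj(-1) + 2*(-3)*conj(1) + 2*(3)*conj(-1)]
      = (1/8)[(5) + (1) + (6) + (-6) + (-6)] = 0/8 = 0
  <chi_rho, chi_4> = (1/8)[1*(5)*conj(1) + 1*(1)*conj(1) + 2*(-3)*conj(-1) + 2*(-3)*conj(-1) + 2*(3)*conj(1)]
      = (1/8)[(5) + (1) + (6) + (6) + (6)] = 24/8 = 3
  <chi_rho, chi_5> = (1/8)[1*(5)*conj(2) + 1*(1)*conj(-2) + 2*(-3)*conj(0) + 2*(-3)*conj(0) + 2*(3)*conj(0)]
      = (1/8)[(10) + (-2) + (0) + (0) + (0)] = 8/8 = 1
Dimension check: dim(rho) = sum (mult * dim) = 0*1 + 0*1 + 0*1 + 3*1 + 1*2 = 5 = chi_rho(e) = 5.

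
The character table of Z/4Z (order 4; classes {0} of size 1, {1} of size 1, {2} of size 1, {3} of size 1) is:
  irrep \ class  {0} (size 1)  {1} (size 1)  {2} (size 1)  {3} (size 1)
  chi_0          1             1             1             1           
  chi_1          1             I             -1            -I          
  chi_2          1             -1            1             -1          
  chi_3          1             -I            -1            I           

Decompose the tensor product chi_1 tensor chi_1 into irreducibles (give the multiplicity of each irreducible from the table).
chi_1 tensor chi_1 = chi_2 (all other irreducibles have multiplicity 0).

Derivation: The character of a tensor product is the pointwise product (chi_1 * chi_1)(C) = chi_1(C) * chi_1(C):
  {0}: (1)*(1), {1}: (I)*(I), {2}: (-1)*(-1), {3}: (-I)*(-I)
so (chi_1 * chi_1) takes values
  {0} -> 1, {1} -> -1, {2} -> 1, {3} -> -1.
Now take the inner product of this character with each irreducible chi from the table, <chi_1*chi_1, chi> = (1/4) sum_C |C| (chi_1*chi_1)(C) conj(chi(C)):
  <chi_1*chi_1, chi_0> = (1/4)[1*(1)*conj(1) + 1*(-1)*conj(1) + 1*(1)*conj(1) + 1*(-1)*conj(1)]
      = (1/4)[(1) + (-1) + (1) + (-1)] = 0/4 = 0
  <chi_1*chi_1, chi_1> = (1/4)[1*(1)*conj(1) + 1*(-1)*conj(I) + 1*(1)*conj(-1) + 1*(-1)*conj(-I)]
      = (1/4)[(1) + (I) + (-1) + (-I)] = 0/4 = 0
  <chi_1*chi_1, chi_2> = (1/4)[1*(1)*conj(1) + 1*(-1)*conj(-1) + 1*(1)*conj(1) + 1*(-1)*conj(-1)]
      = (1/4)[(1) + (1) + (1) + (1)] = 4/4 = 1
  <chi_1*chi_1, chi_3> = (1/4)[1*(1)*conj(1) + 1*(-1)*conj(-I) + 1*(1)*conj(-1) + 1*(-1)*conj(I)]
      = (1/4)[(1) + (-I) + (-1) + (I)] = 0/4 = 0
(Exp terms are combined using exp(i*s)*conj(exp(i*t)) = exp(i*(s-t)), and sums of them are collapsed using the identity that for every m > 1 the m distinct m-th roots of unity sum to 0, e.g. 1 + exp(2*I*pi/3) + exp(-2*I*pi/3) = 0.)
Hence the multiplicities are chi_2: 1. Dimension check: dim(chi_1)*dim(chi_1) = 1*1 = 1 and sum (mult * dim) = 1*1 = 1.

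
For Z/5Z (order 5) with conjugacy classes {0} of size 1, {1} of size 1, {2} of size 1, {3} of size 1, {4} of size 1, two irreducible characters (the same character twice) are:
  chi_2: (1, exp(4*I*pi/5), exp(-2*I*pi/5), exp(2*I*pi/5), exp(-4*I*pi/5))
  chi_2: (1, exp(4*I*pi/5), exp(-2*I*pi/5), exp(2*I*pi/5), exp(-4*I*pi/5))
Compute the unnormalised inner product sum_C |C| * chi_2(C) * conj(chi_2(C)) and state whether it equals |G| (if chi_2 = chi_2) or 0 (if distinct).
Sum = 5 = |G| = 5; so <chi_2, chi_2> = 1 (norm-1 confirms irreducibility).

Reasoning: Compute term by term over conjugacy classes (|C| * chi_2(C) * conj(chi_2(C))):
  1*(1)*conj(1) + 1*(exp(4*I*pi/5))*conj(exp(4*I*pi/5)) + 1*(exp(-2*I*pi/5))*conj(exp(-2*I*pi/5)) + 1*(exp(2*I*pi/5))*conj(exp(2*I*pi/5)) + 1*(exp(-4*I*pi/5))*conj(exp(-4*I*pi/5))
  = (1) + (1) + (1) + (1) + (1)
  = 5.
(Exp terms are combined using exp(i*s)*conj(exp(i*t)) = exp(i*(s-t)), and sums of them are collapsed using the identity that for every m > 1 the m distinct m-th roots of unity sum to 0, e.g. 1 + exp(2*I*pi/3) + exp(-2*I*pi/3) = 0.)
Dividing by |G| = 5 gives 5/5 = 1, matching the row-orthogonality relation <chi_2, chi_2> = [chi_2 = chi_2].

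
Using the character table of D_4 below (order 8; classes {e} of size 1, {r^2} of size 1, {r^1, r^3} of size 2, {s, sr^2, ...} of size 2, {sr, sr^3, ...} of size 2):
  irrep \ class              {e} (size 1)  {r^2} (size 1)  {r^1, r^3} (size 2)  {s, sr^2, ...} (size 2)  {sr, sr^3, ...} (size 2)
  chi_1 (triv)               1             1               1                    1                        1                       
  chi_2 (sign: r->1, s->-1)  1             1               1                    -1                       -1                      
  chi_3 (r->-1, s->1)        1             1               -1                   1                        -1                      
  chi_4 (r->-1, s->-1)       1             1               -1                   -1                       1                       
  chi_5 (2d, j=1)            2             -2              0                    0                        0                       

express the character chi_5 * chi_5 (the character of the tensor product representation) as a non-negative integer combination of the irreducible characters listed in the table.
chi_5 tensor chi_5 = chi_1 + chi_2 + chi_3 + chi_4 (all other irreducibles have multiplicity 0).

Proof sketch: The character of a tensor product is the pointwise product (chi_5 * chi_5)(C) = chi_5(C) * chi_5(C):
  {e}: (2)*(2), {r^2}: (-2)*(-2), {r^1, r^3}: (0)*(0), {s, sr^2, ...}: (0)*(0), {sr, sr^3, ...}: (0)*(0)
so (chi_5 * chi_5) takes values
  {e} -> 4, {r^2} -> 4, {r^1, r^3} -> 0, {s, sr^2, ...} -> 0, {sr, sr^3, ...} -> 0.
Now take the inner product of this character with each irreducible chi from the table, <chi_5*chi_5, chi> = (1/8) sum_C |C| (chi_5*chi_5)(C) conj(chi(C)):
  <chi_5*chi_5, chi_1> = (1/8)[1*(4)*conj(1) + 1*(4)*conj(1) + 2*(0)*conj(1) + 2*(0)*conj(1) + 2*(0)*conj(1)]
      = (1/8)[(4) + (4) + (0) + (0) + (0)] = 8/8 = 1
  <chi_5*chi_5, chi_2> = (1/8)[1*(4)*conj(1) + 1*(4)*conj(1) + 2*(0)*conj(1) + 2*(0)*conj(-1) + 2*(0)*conj(-1)]
      = (1/8)[(4) + (4) + (0) + (0) + (0)] = 8/8 = 1
  <chi_5*chi_5, chi_3> = (1/8)[1*(4)*conj(1) + 1*(4)*conj(1) + 2*(0)*conj(-1) + 2*(0)*conj(1) + 2*(0)*conj(-1)]
      = (1/8)[(4) + (4) + (0) + (0) + (0)] = 8/8 = 1
  <chi_5*chi_5, chi_4> = (1/8)[1*(4)*conj(1) + 1*(4)*conj(1) + 2*(0)*conj(-1) + 2*(0)*conj(-1) + 2*(0)*conj(1)]
      = (1/8)[(4) + (4) + (0) + (0) + (0)] = 8/8 = 1
  <chi_5*chi_5, chi_5> = (1/8)[1*(4)*conj(2) + 1*(4)*conj(-2) + 2*(0)*conj(0) + 2*(0)*conj(0) + 2*(0)*conj(0)]
      = (1/8)[(8) + (-8) + (0) + (0) + (0)] = 0/8 = 0
Hence the multiplicities are chi_1: 1, chi_2: 1, chi_3: 1, chi_4: 1. Dimension check: dim(chi_5)*dim(chi_5) = 2*2 = 4 and sum (mult * dim) = 1*1 + 1*1 + 1*1 + 1*1 = 4.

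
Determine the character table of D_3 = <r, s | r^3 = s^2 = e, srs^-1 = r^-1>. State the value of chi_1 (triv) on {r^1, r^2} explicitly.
Conjugacy classes: {e} of size 1, {r^1, r^2} of size 2, {s, sr, ..., sr^2} of size 3.
Character table:
  irrep \ class              {e} (size 1)  {r^1, r^2} (size 2)  {s, sr, ..., sr^2} (size 3)
  chi_1 (triv)               1             1                    1                          
  chi_2 (sign: r->1, s->-1)  1             1                    -1                         
  chi_3 (2d, j=1)            2             -1                   0                          

Spot check: chi_1 (triv) on {r^1, r^2} = 1.

Why: D_3 has order 2*3 = 6 with 3 conjugacy classes, hence 3 irreducibles. Sum of squared dims 1 + 1 + 4 = 6 = |G|. Linear characters come from the abelianisation; the 2-dimensional irreps have character r^k -> 2*cos(2*pi*j*k/3), reflections -> 0.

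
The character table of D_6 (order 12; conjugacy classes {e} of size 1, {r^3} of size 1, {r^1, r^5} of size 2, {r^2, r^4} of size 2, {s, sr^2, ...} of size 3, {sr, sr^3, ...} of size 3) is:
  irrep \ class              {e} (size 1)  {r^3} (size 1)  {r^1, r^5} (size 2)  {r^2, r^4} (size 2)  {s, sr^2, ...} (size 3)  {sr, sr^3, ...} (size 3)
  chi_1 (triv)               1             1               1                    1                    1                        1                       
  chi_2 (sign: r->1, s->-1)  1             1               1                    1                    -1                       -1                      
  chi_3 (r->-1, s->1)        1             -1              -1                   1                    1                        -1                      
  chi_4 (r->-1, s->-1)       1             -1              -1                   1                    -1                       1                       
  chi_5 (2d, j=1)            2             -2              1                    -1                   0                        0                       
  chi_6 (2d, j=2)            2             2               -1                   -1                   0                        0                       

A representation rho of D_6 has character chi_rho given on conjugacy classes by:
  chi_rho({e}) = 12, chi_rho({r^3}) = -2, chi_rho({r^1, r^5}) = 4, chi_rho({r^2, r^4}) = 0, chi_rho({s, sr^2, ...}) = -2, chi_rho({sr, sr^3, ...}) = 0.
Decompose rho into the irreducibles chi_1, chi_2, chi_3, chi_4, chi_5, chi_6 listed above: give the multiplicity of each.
Multiplicities: chi_1: 1, chi_2: 2, chi_3: 0, chi_4: 1, chi_5: 3, chi_6: 1.

Argument: Use <chi_rho, chi> = (1/|G|) sum_C |C| * chi_rho(C) * conj(chi(C)) with |G| = 12 for each irreducible chi in the table:
  <chi_rho, chi_1> = (1/12)[1*(12)*conj(1) + 1*(-2)*conj(1) + 2*(4)*conj(1) + 2*(0)*conj(1) + 3*(-2)*conj(1) + 3*(0)*conj(1)]
      = (1/12)[(12) + (-2) + (8) + (0) + (-6) + (0)] = 12/12 = 1
  <chi_rho, chi_2> = (1/12)[1*(12)*conj(1) + 1*(-2)*conj(1) + 2*(4)*conj(1) + 2*(0)*conj(1) + 3*(-2)*conj(-1) + 3*(0)*conj(-1)]
      = (1/12)[(12) + (-2) + (8) + (0) + (6) + (0)] = 24/12 = 2
  <chi_rho, chi_3> = (1/12)[1*(12)*conj(1) + 1*(-2)*conj(-1) + 2*(4)*conj(-1) + 2*(0)*conj(1) + 3*(-2)*conj(1) + 3*(0)*conj(-1)]
      = (1/12)[(12) + (2) + (-8) + (0) + (-6) + (0)] = 0/12 = 0
  <chi_rho, chi_4> = (1/12)[1*(12)*conj(1) + 1*(-2)*conj(-1) + 2*(4)*conj(-1) + 2*(0)*conj(1) + 3*(-2)*conj(-1) + 3*(0)*conj(1)]
      = (1/12)[(12) + (2) + (-8) + (0) + (6) + (0)] = 12/12 = 1
  <chi_rho, chi_5> = (1/12)[1*(12)*conj(2) + 1*(-2)*conj(-2) + 2*(4)*conj(1) + 2*(0)*conj(-1) + 3*(-2)*conj(0) + 3*(0)*conj(0)]
      = (1/12)[(24) + (4) + (8) + (0) + (0) + (0)] = 36/12 = 3
  <chi_rho, chi_6> = (1/12)[1*(12)*conj(2) + 1*(-2)*conj(2) + 2*(4)*conj(-1) + 2*(0)*conj(-1) + 3*(-2)*conj(0) + 3*(0)*conj(0)]
      = (1/12)[(24) + (-4) + (-8) + (0) + (0) + (0)] = 12/12 = 1
Dimension check: dim(rho) = sum (mult * dim) = 1*1 + 2*1 + 0*1 + 1*1 + 3*2 + 1*2 = 12 = chi_rho(e) = 12.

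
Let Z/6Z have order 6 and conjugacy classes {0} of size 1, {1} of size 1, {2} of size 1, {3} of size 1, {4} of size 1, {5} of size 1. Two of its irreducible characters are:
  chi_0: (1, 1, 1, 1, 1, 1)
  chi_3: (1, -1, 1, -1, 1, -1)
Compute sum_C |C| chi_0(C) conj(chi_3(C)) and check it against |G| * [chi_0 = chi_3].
Sum = 0; so <chi_0, chi_3> = 0 (distinct irreducibles are orthogonal).

Justification: Compute term by term over conjugacy classes (|C| * chi_0(C) * conj(chi_3(C))):
  1*(1)*conj(1) + 1*(1)*conj(-1) + 1*(1)*conj(1) + 1*(1)*conj(-1) + 1*(1)*conj(1) + 1*(1)*conj(-1)
  = (1) + (-1) + (1) + (-1) + (1) + (-1)
  = 0.
(Exp terms are combined using exp(i*s)*conj(exp(i*t)) = exp(i*(s-t)), and sums of them are collapsed using the identity that for every m > 1 the m distinct m-th roots of unity sum to 0, e.g. 1 + exp(2*I*pi/3) + exp(-2*I*pi/3) = 0.)
Dividing by |G| = 6 gives 0/6 = 0, matching the row-orthogonality relation <chi_0, chi_3> = [chi_0 = chi_3].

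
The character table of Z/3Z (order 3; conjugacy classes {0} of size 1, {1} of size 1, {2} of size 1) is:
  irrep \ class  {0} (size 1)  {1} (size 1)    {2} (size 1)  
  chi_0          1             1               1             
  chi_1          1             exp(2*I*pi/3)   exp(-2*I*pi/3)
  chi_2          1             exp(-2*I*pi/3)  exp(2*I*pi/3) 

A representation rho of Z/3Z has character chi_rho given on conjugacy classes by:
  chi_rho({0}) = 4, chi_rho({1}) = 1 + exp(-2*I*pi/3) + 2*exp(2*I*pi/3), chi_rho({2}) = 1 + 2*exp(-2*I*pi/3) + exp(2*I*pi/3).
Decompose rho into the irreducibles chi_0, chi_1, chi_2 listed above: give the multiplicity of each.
Multiplicities: chi_0: 1, chi_1: 2, chi_2: 1.

Proof sketch: Use <chi_rho, chi> = (1/|G|) sum_C |C| * chi_rho(C) * conj(chi(C)) with |G| = 3 for each irreducible chi in the table:
  <chi_rho, chi_0> = (1/3)[1*(4)*conj(1) + 1*(1 + exp(-2*I*pi/3) + 2*exp(2*I*pi/3))*conj(1) + 1*(1 + 2*exp(-2*I*pi/3) + exp(2*I*pi/3))*conj(1)]
      = (1/3)[(4) + (1 + exp(-2*I*pi/3) + 2*exp(2*I*pi/3)) + (1 + 2*exp(-2*I*pi/3) + exp(2*I*pi/3))] = 3/3 = 1
  <chi_rho, chi_1> = (1/3)[1*(4)*conj(1) + 1*(1 + exp(-2*I*pi/3) + 2*exp(2*I*pi/3))*conj(exp(2*I*pi/3)) + 1*(1 + 2*exp(-2*I*pi/3) + exp(2*I*pi/3))*conj(exp(-2*I*pi/3))]
      = (1/3)[(4) + (1) + (1)] = 6/3 = 2
  <chi_rho, chi_2> = (1/3)[1*(4)*conj(1) + 1*(1 + exp(-2*I*pi/3) + 2*exp(2*I*pi/3))*conj(exp(-2*I*pi/3)) + 1*(1 + 2*exp(-2*I*pi/3) + exp(2*I*pi/3))*conj(exp(2*I*pi/3))]
      = (1/3)[(4) + (1 + 2*exp(-2*I*pi/3) + exp(2*I*pi/3)) + (1 + exp(-2*I*pi/3) + 2*exp(2*I*pi/3))] = 3/3 = 1
(Exp terms are combined using exp(i*s)*conj(exp(i*t)) = exp(i*(s-t)), and sums of them are collapsed using the identity that for every m > 1 the m distinct m-th roots of unity sum to 0, e.g. 1 + exp(2*I*pi/3) + exp(-2*I*pi/3) = 0.)
Dimension check: dim(rho) = sum (mult * dim) = 1*1 + 2*1 + 1*1 = 4 = chi_rho(e) = 4.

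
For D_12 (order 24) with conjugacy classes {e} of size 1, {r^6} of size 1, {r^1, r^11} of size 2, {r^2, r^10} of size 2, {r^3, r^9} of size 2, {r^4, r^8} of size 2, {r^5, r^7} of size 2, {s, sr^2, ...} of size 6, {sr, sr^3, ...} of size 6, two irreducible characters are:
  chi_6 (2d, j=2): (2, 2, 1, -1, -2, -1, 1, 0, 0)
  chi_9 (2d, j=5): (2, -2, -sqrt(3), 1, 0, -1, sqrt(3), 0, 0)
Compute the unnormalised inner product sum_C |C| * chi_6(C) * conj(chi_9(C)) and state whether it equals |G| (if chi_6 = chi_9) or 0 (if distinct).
Sum = 0; so <chi_6, chi_9> = 0 (distinct irreducibles are orthogonal).

Details: Compute term by term over conjugacy classes (|C| * chi_6(C) * conj(chi_9(C))):
  1*(2)*conj(2) + 1*(2)*conj(-2) + 2*(1)*conj(-sqrt(3)) + 2*(-1)*conj(1) + 2*(-2)*conj(0) + 2*(-1)*conj(-1) + 2*(1)*conj(sqrt(3)) + 6*(0)*conj(0) + 6*(0)*conj(0)
  = (4) + (-4) + (-2*sqrt(3)) + (-2) + (0) + (2) + (2*sqrt(3)) + (0) + (0)
  = 0.
Dividing by |G| = 24 gives 0/24 = 0, matching the row-orthogonality relation <chi_6, chi_9> = [chi_6 = chi_9].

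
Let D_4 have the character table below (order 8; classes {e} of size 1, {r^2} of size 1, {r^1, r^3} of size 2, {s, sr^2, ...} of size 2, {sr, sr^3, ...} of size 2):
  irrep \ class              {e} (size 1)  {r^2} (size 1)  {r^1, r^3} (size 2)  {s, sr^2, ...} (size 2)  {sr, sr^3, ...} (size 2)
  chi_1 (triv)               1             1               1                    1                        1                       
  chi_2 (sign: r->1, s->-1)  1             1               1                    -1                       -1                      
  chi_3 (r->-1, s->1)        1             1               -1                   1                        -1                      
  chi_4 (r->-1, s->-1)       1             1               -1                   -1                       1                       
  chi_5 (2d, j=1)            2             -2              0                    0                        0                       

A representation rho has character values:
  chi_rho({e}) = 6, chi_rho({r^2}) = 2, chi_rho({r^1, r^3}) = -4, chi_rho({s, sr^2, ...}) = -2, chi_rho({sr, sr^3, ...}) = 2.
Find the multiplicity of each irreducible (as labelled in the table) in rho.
Multiplicities: chi_1: 0, chi_2: 0, chi_3: 1, chi_4: 3, chi_5: 1.

Use <chi_rho, chi> = (1/|G|) sum_C |C| * chi_rho(C) * conj(chi(C)) with |G| = 8 for each irreducible chi in the table:
  <chi_rho, chi_1> = (1/8)[1*(6)*conj(1) + 1*(2)*conj(1) + 2*(-4)*conj(1) + 2*(-2)*conj(1) + 2*(2)*conj(1)]
      = (1/8)[(6) + (2) + (-8) + (-4) + (4)] = 0/8 = 0
  <chi_rho, chi_2> = (1/8)[1*(6)*conj(1) + 1*(2)*conj(1) + 2*(-4)*conj(1) + 2*(-2)*conj(-1) + 2*(2)*conj(-1)]
      = (1/8)[(6) + (2) + (-8) + (4) + (-4)] = 0/8 = 0
  <chi_rho, chi_3> = (1/8)[1*(6)*conj(1) + 1*(2)*conj(1) + 2*(-4)*conj(-1) + 2*(-2)*conj(1) + 2*(2)*conj(-1)]
      = (1/8)[(6) + (2) + (8) + (-4) + (-4)] = 8/8 = 1
  <chi_rho, chi_4> = (1/8)[1*(6)*conj(1) + 1*(2)*conj(1) + 2*(-4)*conj(-1) + 2*(-2)*conj(-1) + 2*(2)*conj(1)]
      = (1/8)[(6) + (2) + (8) + (4) + (4)] = 24/8 = 3
  <chi_rho, chi_5> = (1/8)[1*(6)*conj(2) + 1*(2)*conj(-2) + 2*(-4)*conj(0) + 2*(-2)*conj(0) + 2*(2)*conj(0)]
      = (1/8)[(12) + (-4) + (0) + (0) + (0)] = 8/8 = 1
Dimension check: dim(rho) = sum (mult * dim) = 0*1 + 0*1 + 1*1 + 3*1 + 1*2 = 6 = chi_rho(e) = 6.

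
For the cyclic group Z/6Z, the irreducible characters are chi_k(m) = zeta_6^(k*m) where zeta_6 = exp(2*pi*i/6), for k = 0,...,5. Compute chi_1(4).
chi_1(4) = zeta_6^4 = exp(-2*I*pi/3)

Argument: chi_1(4) = zeta_6^(1*4) = zeta_6^4. Since zeta_6^6 = 1, this equals zeta_6^4 = exp(2*pi*i*4/6) = exp(-2*I*pi/3).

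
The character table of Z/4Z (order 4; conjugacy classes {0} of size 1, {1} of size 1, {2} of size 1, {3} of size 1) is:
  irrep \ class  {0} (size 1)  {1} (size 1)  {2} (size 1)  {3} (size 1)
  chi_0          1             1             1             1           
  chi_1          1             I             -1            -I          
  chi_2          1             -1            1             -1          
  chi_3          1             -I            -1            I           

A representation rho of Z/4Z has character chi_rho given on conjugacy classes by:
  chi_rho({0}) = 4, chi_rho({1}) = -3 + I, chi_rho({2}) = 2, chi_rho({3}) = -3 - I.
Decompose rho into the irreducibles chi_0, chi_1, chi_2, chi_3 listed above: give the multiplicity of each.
Multiplicities: chi_0: 0, chi_1: 1, chi_2: 3, chi_3: 0.

Argument: Use <chi_rho, chi> = (1/|G|) sum_C |C| * chi_rho(C) * conj(chi(C)) with |G| = 4 for each irreducible chi in the table:
  <chi_rho, chi_0> = (1/4)[1*(4)*conj(1) + 1*(-3 + I)*conj(1) + 1*(2)*conj(1) + 1*(-3 - I)*conj(1)]
      = (1/4)[(4) + (-3 + I) + (2) + (-3 - I)] = 0/4 = 0
  <chi_rho, chi_1> = (1/4)[1*(4)*conj(1) + 1*(-3 + I)*conj(I) + 1*(2)*conj(-1) + 1*(-3 - I)*conj(-I)]
      = (1/4)[(4) + (1 + 3*I) + (-2) + (1 - 3*I)] = 4/4 = 1
  <chi_rho, chi_2> = (1/4)[1*(4)*conj(1) + 1*(-3 + I)*conj(-1) + 1*(2)*conj(1) + 1*(-3 - I)*conj(-1)]
      = (1/4)[(4) + (3 - I) + (2) + (3 + I)] = 12/4 = 3
  <chi_rho, chi_3> = (1/4)[1*(4)*conj(1) + 1*(-3 + I)*conj(-I) + 1*(2)*conj(-1) + 1*(-3 - I)*conj(I)]
      = (1/4)[(4) + (-1 - 3*I) + (-2) + (-1 + 3*I)] = 0/4 = 0
(Exp terms are combined using exp(i*s)*conj(exp(i*t)) = exp(i*(s-t)), and sums of them are collapsed using the identity that for every m > 1 the m distinct m-th roots of unity sum to 0, e.g. 1 + exp(2*I*pi/3) + exp(-2*I*pi/3) = 0.)
Dimension check: dim(rho) = sum (mult * dim) = 0*1 + 1*1 + 3*1 + 0*1 = 4 = chi_rho(e) = 4.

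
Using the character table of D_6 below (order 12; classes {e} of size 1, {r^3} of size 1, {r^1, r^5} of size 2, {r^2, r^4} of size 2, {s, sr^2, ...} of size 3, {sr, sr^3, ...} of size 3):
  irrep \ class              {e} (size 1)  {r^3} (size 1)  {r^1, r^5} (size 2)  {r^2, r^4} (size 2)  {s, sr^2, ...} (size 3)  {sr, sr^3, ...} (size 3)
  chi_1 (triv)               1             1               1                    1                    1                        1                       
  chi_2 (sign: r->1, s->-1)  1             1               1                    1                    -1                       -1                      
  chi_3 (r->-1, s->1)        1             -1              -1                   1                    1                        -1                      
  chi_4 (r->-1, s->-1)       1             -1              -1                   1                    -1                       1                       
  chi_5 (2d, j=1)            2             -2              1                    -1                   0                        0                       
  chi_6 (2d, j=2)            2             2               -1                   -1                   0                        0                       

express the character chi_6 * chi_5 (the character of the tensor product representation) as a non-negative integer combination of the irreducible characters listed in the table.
chi_6 tensor chi_5 = chi_3 + chi_4 + chi_5 (all other irreducibles have multiplicity 0).

Why: The character of a tensor product is the pointwise product (chi_6 * chi_5)(C) = chi_6(C) * chi_5(C):
  {e}: (2)*(2), {r^3}: (2)*(-2), {r^1, r^5}: (-1)*(1), {r^2, r^4}: (-1)*(-1), {s, sr^2, ...}: (0)*(0), {sr, sr^3, ...}: (0)*(0)
so (chi_6 * chi_5) takes values
  {e} -> 4, {r^3} -> -4, {r^1, r^5} -> -1, {r^2, r^4} -> 1, {s, sr^2, ...} -> 0, {sr, sr^3, ...} -> 0.
Now take the inner product of this character with each irreducible chi from the table, <chi_6*chi_5, chi> = (1/12) sum_C |C| (chi_6*chi_5)(C) conj(chi(C)):
  <chi_6*chi_5, chi_1> = (1/12)[1*(4)*conj(1) + 1*(-4)*conj(1) + 2*(-1)*conj(1) + 2*(1)*conj(1) + 3*(0)*conj(1) + 3*(0)*conj(1)]
      = (1/12)[(4) + (-4) + (-2) + (2) + (0) + (0)] = 0/12 = 0
  <chi_6*chi_5, chi_2> = (1/12)[1*(4)*conj(1) + 1*(-4)*conj(1) + 2*(-1)*conj(1) + 2*(1)*conj(1) + 3*(0)*conj(-1) + 3*(0)*conj(-1)]
      = (1/12)[(4) + (-4) + (-2) + (2) + (0) + (0)] = 0/12 = 0
  <chi_6*chi_5, chi_3> = (1/12)[1*(4)*conj(1) + 1*(-4)*conj(-1) + 2*(-1)*conj(-1) + 2*(1)*conj(1) + 3*(0)*conj(1) + 3*(0)*conj(-1)]
      = (1/12)[(4) + (4) + (2) + (2) + (0) + (0)] = 12/12 = 1
  <chi_6*chi_5, chi_4> = (1/12)[1*(4)*conj(1) + 1*(-4)*conj(-1) + 2*(-1)*conj(-1) + 2*(1)*conj(1) + 3*(0)*conj(-1) + 3*(0)*conj(1)]
      = (1/12)[(4) + (4) + (2) + (2) + (0) + (0)] = 12/12 = 1
  <chi_6*chi_5, chi_5> = (1/12)[1*(4)*conj(2) + 1*(-4)*conj(-2) + 2*(-1)*conj(1) + 2*(1)*conj(-1) + 3*(0)*conj(0) + 3*(0)*conj(0)]
      = (1/12)[(8) + (8) + (-2) + (-2) + (0) + (0)] = 12/12 = 1
  <chi_6*chi_5, chi_6> = (1/12)[1*(4)*conj(2) + 1*(-4)*conj(2) + 2*(-1)*conj(-1) + 2*(1)*conj(-1) + 3*(0)*conj(0) + 3*(0)*conj(0)]
      = (1/12)[(8) + (-8) + (2) + (-2) + (0) + (0)] = 0/12 = 0
Hence the multiplicities are chi_3: 1, chi_4: 1, chi_5: 1. Dimension check: dim(chi_6)*dim(chi_5) = 2*2 = 4 and sum (mult * dim) = 1*1 + 1*1 + 1*2 = 4.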